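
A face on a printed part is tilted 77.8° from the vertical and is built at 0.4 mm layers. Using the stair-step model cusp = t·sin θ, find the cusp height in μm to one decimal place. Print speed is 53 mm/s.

sin(77.8°) = 0.9774, so cusp = 0.4 × 0.9774 = 0.39096 mm → 391.0 μm.

391.0 μm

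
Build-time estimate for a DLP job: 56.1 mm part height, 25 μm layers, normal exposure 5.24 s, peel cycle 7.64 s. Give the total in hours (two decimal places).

8.03 hours

Layers = ⌈56.1/0.025⌉ = 2244.
Per-layer time = 5.24 + 7.64, so 12.88 s.
Total = 2244 × 12.88 = 28902.72 s = 8.03 hours.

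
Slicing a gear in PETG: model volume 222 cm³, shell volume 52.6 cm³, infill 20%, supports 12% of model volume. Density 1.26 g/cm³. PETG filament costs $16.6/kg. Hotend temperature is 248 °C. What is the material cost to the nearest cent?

$2.37

Volume inside the shell = 222 − 52.6, so 169.4 cm³.
Infill deposited = 0.20 × 169.4, so 33.88 cm³.
Support = 0.12 × 222, so 26.64 cm³.
Total extruded: 52.6 + 33.88 + 26.64 → 113.12 cm³.
Mass: 113.12 × 1.26 → 142.5312 g.
Cost = 142.5312 g / 1000 × $16.6/kg = $2.37.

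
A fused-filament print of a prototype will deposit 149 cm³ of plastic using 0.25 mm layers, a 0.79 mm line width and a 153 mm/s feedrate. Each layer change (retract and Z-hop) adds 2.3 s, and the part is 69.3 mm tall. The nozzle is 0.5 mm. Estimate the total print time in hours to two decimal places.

Extrusion cross-section = 0.25 × 0.79, so 0.1975 mm².
Path length: 149000 mm³ / 0.1975 mm² → 754430.4 mm.
Extrusion time = 754430.4 / 153, so 4930.9 s.
Layer count = ceil(69.3 / 0.25) = 278.
Non-print overhead: 278 × 2.3 → 639.4 s.
Altogether 4930.9 + 639.4 = 5570.3 s, i.e. 1.55 hours.

1.55 hours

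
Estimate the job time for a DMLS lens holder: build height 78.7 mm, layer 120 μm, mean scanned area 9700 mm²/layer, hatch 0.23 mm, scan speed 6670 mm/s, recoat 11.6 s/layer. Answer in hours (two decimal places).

3.27 hours

Number of layers: 78.7 / 0.12 → 656 (rounded up).
Scan path per layer = 9700 / 0.23 = 42173.9 mm.
Laser time per layer: 42173.9 / 6670 → 6.3229 s.
Layer cycle = 6.3229 + 11.6 = 17.9229 s.
Total: 656 × 17.9229 s = 11757.4224 s → 3.27 hours.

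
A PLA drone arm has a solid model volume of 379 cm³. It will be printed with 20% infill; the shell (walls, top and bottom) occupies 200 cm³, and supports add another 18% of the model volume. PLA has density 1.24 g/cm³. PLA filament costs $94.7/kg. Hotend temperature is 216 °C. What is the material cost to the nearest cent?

$35.70

Volume inside the shell: 379 − 200 → 179 cm³.
Deposited infill = 0.20 × 179 = 35.8 cm³.
Support = 0.18 × 379, so 68.22 cm³.
Total extruded = 200 + 35.8 + 68.22 = 304.02 cm³.
Mass = 304.02 × 1.24 = 376.9848 g.
At $94.7/kg: 376.9848/1000 × 94.7 = $35.70.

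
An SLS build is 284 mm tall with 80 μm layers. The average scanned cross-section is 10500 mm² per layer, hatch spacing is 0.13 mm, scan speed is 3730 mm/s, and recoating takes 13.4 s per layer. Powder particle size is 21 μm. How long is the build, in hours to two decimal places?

34.57 hours

Number of layers: 284 / 0.08 → 3550 (rounded up).
Scan path per layer = 10500 / 0.13, so 80769.2 mm.
Scan time per layer = 80769.2 / 3730, so 21.6539 s.
Layer cycle = 21.6539 + 13.4 = 35.0539 s.
Build time = 3550 × 35.0539 = 124441.345 s = 34.57 hours.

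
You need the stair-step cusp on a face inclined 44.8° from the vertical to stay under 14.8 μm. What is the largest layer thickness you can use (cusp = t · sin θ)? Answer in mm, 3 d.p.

0.021 mm

Layer height = cusp / sin(44.8°) = 0.0148 / 0.7046 = 0.021 mm.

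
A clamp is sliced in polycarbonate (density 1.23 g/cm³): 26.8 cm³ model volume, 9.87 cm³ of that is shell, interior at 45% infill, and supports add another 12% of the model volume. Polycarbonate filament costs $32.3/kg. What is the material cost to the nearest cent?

$0.82

Infill region: 26.8 − 9.87 → 16.93 cm³.
Infill volume = 0.45 × 16.93, so 7.6185 cm³.
Support = 0.12 × 26.8 = 3.216 cm³.
Total printed volume = 9.87 + 7.6185 + 3.216 = 20.7045 cm³.
Mass: 20.7045 × 1.23 → 25.466535 g.
Cost = 25.466535 g / 1000 × $32.3/kg = $0.82.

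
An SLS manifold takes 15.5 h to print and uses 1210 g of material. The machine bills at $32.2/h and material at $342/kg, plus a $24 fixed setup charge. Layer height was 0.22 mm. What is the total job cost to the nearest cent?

Time charge: 32.2 × 15.5 → $499.10.
Material cost = 342 × 1210/1000 = $413.82.
Total = 499.10 + 413.82 + 24 = $936.92.

$936.92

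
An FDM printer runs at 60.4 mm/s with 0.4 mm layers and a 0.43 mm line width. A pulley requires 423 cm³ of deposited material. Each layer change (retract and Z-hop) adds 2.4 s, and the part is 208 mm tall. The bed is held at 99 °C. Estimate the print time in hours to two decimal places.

Line area = 0.4 × 0.43, so 0.172 mm².
Toolpath length = 423 cm³ / 0.172 mm² = 423000 / 0.172 = 2459302.3 mm.
Time extruding: 2459302.3 / 60.4 → 40716.9 s.
Layer count = ceil(208 / 0.4) = 520.
Z-hop total = 520 × 2.4 = 1248 s.
Altogether 40716.9 + 1248 = 41964.9 s, i.e. 11.66 hours.

11.66 hours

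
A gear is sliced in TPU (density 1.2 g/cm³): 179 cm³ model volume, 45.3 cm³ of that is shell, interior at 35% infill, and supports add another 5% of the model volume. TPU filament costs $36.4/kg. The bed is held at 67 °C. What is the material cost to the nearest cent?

$4.41

Infill region = 179 − 45.3, so 133.7 cm³.
Deposited infill: 0.35 × 133.7 → 46.795 cm³.
Support: 0.05 × 179 → 8.95 cm³.
Total printed volume = 45.3 + 46.795 + 8.95 = 101.045 cm³.
Mass: 101.045 × 1.2 → 121.254 g.
Cost = 121.254 g / 1000 × $36.4/kg = $4.41.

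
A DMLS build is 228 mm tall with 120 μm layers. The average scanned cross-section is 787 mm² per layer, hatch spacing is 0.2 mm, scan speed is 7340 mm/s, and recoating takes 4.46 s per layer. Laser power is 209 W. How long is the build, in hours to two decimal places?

2.64 hours

Number of layers: 228 / 0.12 → 1900 (rounded up).
Scan path per layer = 787 / 0.2, so 3935 mm.
Scan time per layer = 3935 / 7340, so 0.5361 s.
Per-layer time: 0.5361 + 4.46 → 4.9961 s.
Build time = 1900 × 4.9961 = 9492.59 s = 2.64 hours.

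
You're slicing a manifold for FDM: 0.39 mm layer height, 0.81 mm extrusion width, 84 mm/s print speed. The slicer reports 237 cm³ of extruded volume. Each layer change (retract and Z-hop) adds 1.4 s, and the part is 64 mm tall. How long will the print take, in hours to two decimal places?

Extrusion cross-section = 0.39 × 0.81, so 0.3159 mm².
Total extruded path = 237000/0.3159 = 750237.4 mm.
Extrusion time = 750237.4 / 84 = 8931.4 s.
Layers = ⌈64/0.39⌉ = 165.
Z-hop total = 165 × 1.4, so 231 s.
Total = 8931.4 + 231 = 9162.4 s = 2.55 hours.

2.55 hours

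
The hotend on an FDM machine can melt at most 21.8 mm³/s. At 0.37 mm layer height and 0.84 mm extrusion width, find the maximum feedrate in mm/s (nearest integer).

Bead cross-section = 0.37 × 0.84 = 0.3108 mm².
v_max = Q/A = 21.8/0.3108 = 70.14 mm/s → 70 mm/s.

70 mm/s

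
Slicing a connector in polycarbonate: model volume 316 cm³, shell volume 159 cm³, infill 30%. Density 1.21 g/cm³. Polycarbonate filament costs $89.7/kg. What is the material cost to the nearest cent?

$22.37

Infill region: 316 − 159 → 157 cm³.
Deposited infill = 0.30 × 157 = 47.1 cm³.
Deposited volume: 159 + 47.1 → 206.1 cm³.
Mass = 206.1 × 1.21, so 249.381 g.
Cost = 249.381 g / 1000 × $89.7/kg = $22.37.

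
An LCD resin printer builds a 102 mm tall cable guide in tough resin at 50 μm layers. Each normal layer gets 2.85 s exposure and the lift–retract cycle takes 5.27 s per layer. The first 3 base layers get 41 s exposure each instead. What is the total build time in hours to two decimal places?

4.63 hours

Layer count = ceil(102 / 0.05) = 2040.
Burn-in layers: 3 × (41 + 5.27) → 138.81 s.
Normal layers: 2037 × (2.85 + 5.27) → 16540.44 s.
Sum: 138.81 + 16540.44 = 16679.25 s → 4.63 hours.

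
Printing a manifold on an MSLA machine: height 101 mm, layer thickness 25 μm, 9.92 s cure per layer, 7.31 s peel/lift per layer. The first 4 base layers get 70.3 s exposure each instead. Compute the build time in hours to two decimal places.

Number of layers: 101 / 0.025 → 4040 (rounded up).
Burn-in layers = 4 × (70.3 + 7.31) = 310.44 s.
Regular layers: 4036 × (9.92 + 7.31) → 69540.28 s.
Sum: 310.44 + 69540.28 = 69850.72 s → 19.40 hours.

19.40 hours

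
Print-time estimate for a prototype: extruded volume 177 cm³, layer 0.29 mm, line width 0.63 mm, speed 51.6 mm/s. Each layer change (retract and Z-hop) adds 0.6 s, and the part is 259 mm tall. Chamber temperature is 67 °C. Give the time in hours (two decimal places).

Bead cross-section = 0.29 × 0.63 = 0.1827 mm².
Path length: 177000 mm³ / 0.1827 mm² → 968801.3 mm.
Print-move time: 968801.3 / 51.6 → 18775.2 s.
Layers = ⌈259/0.29⌉ = 894.
Z-hop total = 894 × 0.6, so 536.4 s.
Altogether 18775.2 + 536.4 = 19311.6 s, i.e. 5.36 hours.

5.36 hours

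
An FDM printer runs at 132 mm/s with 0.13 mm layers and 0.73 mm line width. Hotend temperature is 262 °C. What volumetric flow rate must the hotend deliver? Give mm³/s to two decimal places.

12.53

Extrusion cross-section = 0.13 × 0.73, so 0.0949 mm².
Q = v·A = 132 × 0.0949 = 12.53 mm³/s.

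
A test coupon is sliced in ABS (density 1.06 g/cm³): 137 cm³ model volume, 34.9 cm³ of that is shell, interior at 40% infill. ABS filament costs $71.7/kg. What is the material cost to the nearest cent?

Infill region = 137 − 34.9, so 102.1 cm³.
Deposited infill = 0.40 × 102.1, so 40.84 cm³.
Total extruded: 34.9 + 40.84 → 75.74 cm³.
Mass: 75.74 × 1.06 → 80.2844 g.
Cost = 80.2844 g / 1000 × $71.7/kg = $5.76.

$5.76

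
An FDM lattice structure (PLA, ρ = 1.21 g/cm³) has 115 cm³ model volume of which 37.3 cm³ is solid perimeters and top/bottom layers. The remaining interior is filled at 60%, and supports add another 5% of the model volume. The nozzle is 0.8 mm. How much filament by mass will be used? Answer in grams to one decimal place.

Infill region: 115 − 37.3 → 77.7 cm³.
Deposited infill: 0.60 × 77.7 → 46.62 cm³.
Support = 0.05 × 115 = 5.75 cm³.
Total printed volume = 37.3 + 46.62 + 5.75, so 89.67 cm³.
Mass: 89.67 × 1.21 → 108.5007 g.

108.5 g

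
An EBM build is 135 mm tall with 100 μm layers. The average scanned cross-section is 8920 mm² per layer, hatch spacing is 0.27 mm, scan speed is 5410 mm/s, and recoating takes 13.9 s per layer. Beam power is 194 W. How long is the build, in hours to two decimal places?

Layer count = ceil(135 / 0.1) = 1350.
Per-layer scan distance = 8920 / 0.27, so 33037 mm.
Per-layer scan time: 33037 / 5410 → 6.1067 s.
Time per layer: 6.1067 + 13.9 → 20.0067 s.
Total: 1350 × 20.0067 s = 27009.045 s → 7.50 hours.

7.50 hours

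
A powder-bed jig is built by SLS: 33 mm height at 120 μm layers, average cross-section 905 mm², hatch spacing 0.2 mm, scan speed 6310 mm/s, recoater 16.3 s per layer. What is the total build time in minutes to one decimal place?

Layers = ⌈33/0.12⌉ = 275.
Hatch length per layer: 905 / 0.2 → 4525 mm.
Per-layer scan time = 4525 / 6310 = 0.7171 s.
Time per layer = 0.7171 + 16.3, so 17.0171 s.
275 layers × 17.0171 s/layer = 4679.7025 s, i.e. 78.0 minutes.

78.0 minutes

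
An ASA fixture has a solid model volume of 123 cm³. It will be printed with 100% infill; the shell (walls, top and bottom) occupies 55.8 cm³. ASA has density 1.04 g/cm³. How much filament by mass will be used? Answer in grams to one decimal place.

Interior volume = 123 − 55.8 = 67.2 cm³.
Infill volume: 1.00 × 67.2 → 67.2 cm³.
Total extruded: 55.8 + 67.2 → 123 cm³.
Mass: 123 × 1.04 → 127.92 g.

127.9 g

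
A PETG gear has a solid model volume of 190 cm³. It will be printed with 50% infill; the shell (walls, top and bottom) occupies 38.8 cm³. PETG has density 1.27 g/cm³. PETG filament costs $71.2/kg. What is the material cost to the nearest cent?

Volume inside the shell = 190 − 38.8 = 151.2 cm³.
Infill deposited: 0.50 × 151.2 → 75.6 cm³.
Total extruded: 38.8 + 75.6 → 114.4 cm³.
Mass = 114.4 × 1.27, so 145.288 g.
At $71.2/kg: 145.288/1000 × 71.2 = $10.34.

$10.34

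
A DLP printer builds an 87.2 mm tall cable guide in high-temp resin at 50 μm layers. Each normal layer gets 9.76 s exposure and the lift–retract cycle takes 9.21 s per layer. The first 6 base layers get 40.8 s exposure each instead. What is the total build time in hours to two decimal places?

9.24 hours

Layer count = ceil(87.2 / 0.05) = 1744.
Base layers = 6 × (40.8 + 9.21), so 300.06 s.
Regular layers: 1738 × (9.76 + 9.21) → 32969.86 s.
Total = 300.06 + 32969.86 = 33269.92 s = 9.24 hours.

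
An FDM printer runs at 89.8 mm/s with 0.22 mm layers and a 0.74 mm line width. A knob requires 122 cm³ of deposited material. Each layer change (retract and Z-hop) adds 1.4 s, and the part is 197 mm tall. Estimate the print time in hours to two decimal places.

2.67 hours

Line area = 0.22 × 0.74, so 0.1628 mm².
Path length: 122000 mm³ / 0.1628 mm² → 749385.7 mm.
Time extruding: 749385.7 / 89.8 → 8345.1 s.
Layer count = ceil(197 / 0.22) = 896.
Non-print overhead = 896 × 1.4, so 1254.4 s.
Total = 8345.1 + 1254.4 = 9599.5 s = 2.67 hours.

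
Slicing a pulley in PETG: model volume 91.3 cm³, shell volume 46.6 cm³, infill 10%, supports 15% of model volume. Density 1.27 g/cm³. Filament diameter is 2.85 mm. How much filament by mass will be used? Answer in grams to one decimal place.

82.3 g

Volume inside the shell = 91.3 − 46.6, so 44.7 cm³.
Infill deposited = 0.10 × 44.7, so 4.47 cm³.
Support = 0.15 × 91.3 = 13.695 cm³.
Total printed volume = 46.6 + 4.47 + 13.695 = 64.765 cm³.
Mass = 64.765 × 1.27 = 82.25155 g.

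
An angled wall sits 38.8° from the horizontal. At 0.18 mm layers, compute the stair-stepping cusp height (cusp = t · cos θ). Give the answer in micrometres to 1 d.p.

140.3 μm

Cusp = layer height × cos(38.8°) = 0.18 × 0.7793 = 0.140274 mm = 140.3 μm.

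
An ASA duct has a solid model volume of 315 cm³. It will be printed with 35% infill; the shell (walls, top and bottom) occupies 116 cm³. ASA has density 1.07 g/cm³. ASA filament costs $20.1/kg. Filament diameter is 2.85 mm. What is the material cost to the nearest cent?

$3.99

Volume inside the shell: 315 − 116 → 199 cm³.
Infill deposited: 0.35 × 199 → 69.65 cm³.
Deposited volume = 116 + 69.65 = 185.65 cm³.
Mass = 185.65 × 1.07 = 198.6455 g.
Cost = 198.6455 g / 1000 × $20.1/kg = $3.99.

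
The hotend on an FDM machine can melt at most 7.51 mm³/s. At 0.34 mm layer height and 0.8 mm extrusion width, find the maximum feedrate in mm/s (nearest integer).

A = 0.34 × 0.8 = 0.272 mm².
v_max = Q/A = 7.51/0.272 = 27.61 mm/s → 28 mm/s.

28 mm/s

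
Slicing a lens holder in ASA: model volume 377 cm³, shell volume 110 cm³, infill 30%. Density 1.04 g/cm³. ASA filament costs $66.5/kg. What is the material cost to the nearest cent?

$13.15

Volume inside the shell: 377 − 110 → 267 cm³.
Infill volume = 0.30 × 267, so 80.1 cm³.
Total printed volume: 110 + 80.1 → 190.1 cm³.
Mass = 190.1 × 1.04 = 197.704 g.
At $66.5/kg: 197.704/1000 × 66.5 = $13.15.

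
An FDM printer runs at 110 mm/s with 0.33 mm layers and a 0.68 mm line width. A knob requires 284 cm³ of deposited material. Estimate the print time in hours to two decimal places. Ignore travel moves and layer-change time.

3.20 hours

Line area = 0.33 × 0.68 = 0.2244 mm².
Total extruded path = 284000/0.2244 = 1265597.1 mm.
Print-move time = 1265597.1 / 110 = 11505.4 s.
11505.4 s = 3.20 hours.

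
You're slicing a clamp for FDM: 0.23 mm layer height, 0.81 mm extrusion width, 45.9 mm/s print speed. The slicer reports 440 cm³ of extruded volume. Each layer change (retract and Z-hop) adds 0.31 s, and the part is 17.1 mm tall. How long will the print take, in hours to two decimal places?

Bead cross-section = 0.23 × 0.81, so 0.1863 mm².
Total extruded path = 440000/0.1863 = 2361782.1 mm.
Extrusion time = 2361782.1 / 45.9 = 51454.9 s.
Layers = ⌈17.1/0.23⌉ = 75.
Non-print overhead = 75 × 0.31, so 23.25 s.
Altogether 51454.9 + 23.25 = 51478.15 s, i.e. 14.30 hours.

14.30 hours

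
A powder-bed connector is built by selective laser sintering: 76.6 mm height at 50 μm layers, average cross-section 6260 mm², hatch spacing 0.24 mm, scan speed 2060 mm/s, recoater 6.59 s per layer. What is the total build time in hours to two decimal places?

8.19 hours

Layers = ⌈76.6/0.05⌉ = 1532.
Hatch length per layer: 6260 / 0.24 → 26083.3 mm.
Per-layer scan time = 26083.3 / 2060 = 12.6618 s.
Layer cycle: 12.6618 + 6.59 → 19.2518 s.
Total: 1532 × 19.2518 s = 29493.7576 s → 8.19 hours.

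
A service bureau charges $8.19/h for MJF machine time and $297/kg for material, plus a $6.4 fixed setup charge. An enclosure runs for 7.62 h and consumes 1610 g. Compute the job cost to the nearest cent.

$546.98

Machine-time cost: 8.19 × 7.62 → $62.4078.
Material cost: 297 × 1610/1000 → $478.17.
Adding setup: 62.4078 + 478.17 + 6.4 → 546.9778 ≈ $546.98.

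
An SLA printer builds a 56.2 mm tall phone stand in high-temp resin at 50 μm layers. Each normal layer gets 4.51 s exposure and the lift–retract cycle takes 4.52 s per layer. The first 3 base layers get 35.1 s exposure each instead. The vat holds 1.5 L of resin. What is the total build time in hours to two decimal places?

Number of layers: 56.2 / 0.05 → 1124 (rounded up).
Bottom layers = 3 × (35.1 + 4.52), so 118.86 s.
Normal layers = 1121 × (4.51 + 4.52), so 10122.63 s.
Sum: 118.86 + 10122.63 = 10241.49 s → 2.84 hours.

2.84 hours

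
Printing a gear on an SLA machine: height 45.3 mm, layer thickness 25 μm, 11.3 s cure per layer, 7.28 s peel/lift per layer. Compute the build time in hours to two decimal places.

Layer count = ceil(45.3 / 0.025) = 1812.
Cycle time = 11.3 + 7.28 = 18.58 s.
Total = 1812 × 18.58 = 33666.96 s = 9.35 hours.

9.35 hours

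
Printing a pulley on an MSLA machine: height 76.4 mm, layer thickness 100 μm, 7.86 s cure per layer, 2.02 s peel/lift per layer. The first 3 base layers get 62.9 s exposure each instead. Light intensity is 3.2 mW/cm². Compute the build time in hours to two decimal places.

Number of layers: 76.4 / 0.1 → 764 (rounded up).
Burn-in layers = 3 × (62.9 + 2.02), so 194.76 s.
Regular layers: 761 × (7.86 + 2.02) → 7518.68 s.
Sum: 194.76 + 7518.68 = 7713.44 s → 2.14 hours.

2.14 hours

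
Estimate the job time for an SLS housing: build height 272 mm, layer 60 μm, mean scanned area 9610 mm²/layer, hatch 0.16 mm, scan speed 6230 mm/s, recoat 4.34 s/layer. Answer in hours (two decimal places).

Layers = ⌈272/0.06⌉ = 4534.
Scan path per layer = 9610 / 0.16, so 60062.5 mm.
Per-layer scan time = 60062.5 / 6230 = 9.6409 s.
Per-layer time = 9.6409 + 4.34, so 13.9809 s.
Total: 4534 × 13.9809 s = 63389.4006 s → 17.61 hours.

17.61 hours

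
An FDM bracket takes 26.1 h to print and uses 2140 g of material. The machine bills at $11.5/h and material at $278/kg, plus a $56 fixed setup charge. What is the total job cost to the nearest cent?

$951.07

Time charge = 11.5 × 26.1, so $300.15.
Material cost = 278 × 2140/1000 = $594.92.
Adding setup: 300.15 + 594.92 + 56 → $951.07.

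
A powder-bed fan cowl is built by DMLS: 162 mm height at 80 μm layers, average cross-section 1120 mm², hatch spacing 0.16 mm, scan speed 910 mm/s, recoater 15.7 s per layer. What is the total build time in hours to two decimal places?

13.16 hours

Layers = ⌈162/0.08⌉ = 2025.
Scan path per layer = 1120 / 0.16 = 7000 mm.
Scan time per layer: 7000 / 910 → 7.6923 s.
Layer cycle: 7.6923 + 15.7 → 23.3923 s.
Build time = 2025 × 23.3923 = 47369.4075 s = 13.16 hours.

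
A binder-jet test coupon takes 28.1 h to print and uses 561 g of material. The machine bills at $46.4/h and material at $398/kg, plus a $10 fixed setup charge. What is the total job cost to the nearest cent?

$1537.12

Machine-time cost = 46.4 × 28.1 = $1303.84.
Material cost = 398 × 561/1000, so $223.278.
Total = 1303.84 + 223.278 + 10 = 1537.118 ≈ $1537.12.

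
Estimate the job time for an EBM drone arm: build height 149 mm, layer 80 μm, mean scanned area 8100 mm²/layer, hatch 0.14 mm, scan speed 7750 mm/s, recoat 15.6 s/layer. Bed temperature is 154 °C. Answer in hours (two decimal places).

Layer count = ceil(149 / 0.08) = 1863.
Per-layer scan distance = 8100 / 0.14 = 57857.1 mm.
Per-layer scan time = 57857.1 / 7750, so 7.4654 s.
Per-layer time = 7.4654 + 15.6, so 23.0654 s.
Total: 1863 × 23.0654 s = 42970.8402 s → 11.94 hours.

11.94 hours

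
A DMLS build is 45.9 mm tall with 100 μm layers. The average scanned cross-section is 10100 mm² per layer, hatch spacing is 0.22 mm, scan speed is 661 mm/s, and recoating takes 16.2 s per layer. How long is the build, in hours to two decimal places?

Layers = ⌈45.9/0.1⌉ = 459.
Hatch length per layer = 10100 / 0.22, so 45909.1 mm.
Laser time per layer: 45909.1 / 661 → 69.454 s.
Per-layer time = 69.454 + 16.2, so 85.654 s.
459 layers × 85.654 s/layer = 39315.186 s, i.e. 10.92 hours.

10.92 hours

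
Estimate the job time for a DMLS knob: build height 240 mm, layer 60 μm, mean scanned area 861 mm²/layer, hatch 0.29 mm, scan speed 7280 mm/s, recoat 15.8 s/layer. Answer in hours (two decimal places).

Layers = ⌈240/0.06⌉ = 4000.
Per-layer scan distance = 861 / 0.29 = 2969 mm.
Laser time per layer = 2969 / 7280 = 0.4078 s.
Layer cycle: 0.4078 + 15.8 → 16.2078 s.
Total: 4000 × 16.2078 s = 64831.2 s → 18.01 hours.

18.01 hours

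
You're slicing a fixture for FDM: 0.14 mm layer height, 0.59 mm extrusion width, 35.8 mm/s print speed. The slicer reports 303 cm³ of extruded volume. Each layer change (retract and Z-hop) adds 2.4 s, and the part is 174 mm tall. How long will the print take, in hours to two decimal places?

Line area = 0.14 × 0.59, so 0.0826 mm².
Total extruded path = 303000/0.0826 = 3668280.9 mm.
Print-move time: 3668280.9 / 35.8 → 102465.9 s.
Number of layers: 174 / 0.14 → 1243 (rounded up).
Layer-change overhead = 1243 × 2.4, so 2983.2 s.
Total = 102465.9 + 2983.2 = 105449.1 s = 29.29 hours.

29.29 hours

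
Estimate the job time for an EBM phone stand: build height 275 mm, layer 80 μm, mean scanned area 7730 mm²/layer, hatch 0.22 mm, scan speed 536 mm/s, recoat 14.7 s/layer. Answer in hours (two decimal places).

Layers = ⌈275/0.08⌉ = 3438.
Per-layer scan distance = 7730 / 0.22 = 35136.4 mm.
Per-layer scan time: 35136.4 / 536 → 65.553 s.
Per-layer time: 65.553 + 14.7 → 80.253 s.
Total: 3438 × 80.253 s = 275909.814 s → 76.64 hours.

76.64 hours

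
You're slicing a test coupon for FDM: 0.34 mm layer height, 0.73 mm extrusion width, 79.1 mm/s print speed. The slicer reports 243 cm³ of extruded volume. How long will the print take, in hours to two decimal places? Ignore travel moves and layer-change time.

3.44 hours

Extrusion cross-section: 0.34 × 0.73 → 0.2482 mm².
Path length: 243000 mm³ / 0.2482 mm² → 979049.2 mm.
Time extruding: 979049.2 / 79.1 → 12377.4 s.
Converting: 12377.4 s = 3.44 hours.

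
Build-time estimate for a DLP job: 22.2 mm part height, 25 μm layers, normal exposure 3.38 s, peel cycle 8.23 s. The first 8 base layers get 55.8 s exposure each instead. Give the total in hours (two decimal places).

2.98 hours

Number of layers: 22.2 / 0.025 → 888 (rounded up).
Bottom layers = 8 × (55.8 + 8.23) = 512.24 s.
Normal layers: 880 × (3.38 + 8.23) → 10216.8 s.
Total = 512.24 + 10216.8 = 10729.04 s = 2.98 hours.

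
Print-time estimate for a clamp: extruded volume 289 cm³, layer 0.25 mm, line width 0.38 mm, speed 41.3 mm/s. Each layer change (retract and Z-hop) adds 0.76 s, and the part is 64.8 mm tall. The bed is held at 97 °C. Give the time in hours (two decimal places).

20.52 hours

Bead cross-section = 0.25 × 0.38, so 0.095 mm².
Toolpath length = 289 cm³ / 0.095 mm² = 289000 / 0.095 = 3042105.3 mm.
Print-move time = 3042105.3 / 41.3 = 73658.7 s.
Layers = ⌈64.8/0.25⌉ = 260.
Non-print overhead: 260 × 0.76 → 197.6 s.
Total = 73658.7 + 197.6 = 73856.3 s = 20.52 hours.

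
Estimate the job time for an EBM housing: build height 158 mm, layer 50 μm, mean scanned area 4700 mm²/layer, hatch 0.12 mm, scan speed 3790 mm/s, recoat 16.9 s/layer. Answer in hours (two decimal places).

Layer count = ceil(158 / 0.05) = 3160.
Scan path per layer = 4700 / 0.12, so 39166.7 mm.
Scan time per layer: 39166.7 / 3790 → 10.3342 s.
Time per layer = 10.3342 + 16.9 = 27.2342 s.
Total: 3160 × 27.2342 s = 86060.072 s → 23.91 hours.

23.91 hours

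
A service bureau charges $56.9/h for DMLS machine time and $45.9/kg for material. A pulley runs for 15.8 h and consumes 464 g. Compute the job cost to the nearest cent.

$920.32

Machine-time cost = 56.9 × 15.8 = $899.02.
Material cost = 45.9 × 464/1000 = $21.2976.
Job cost: 899.02 + 21.2976 = 920.3176 ≈ $920.32.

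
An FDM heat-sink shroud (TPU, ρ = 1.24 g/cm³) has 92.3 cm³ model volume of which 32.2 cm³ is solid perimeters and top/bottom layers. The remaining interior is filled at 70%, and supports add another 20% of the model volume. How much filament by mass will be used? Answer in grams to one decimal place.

Volume inside the shell = 92.3 − 32.2, so 60.1 cm³.
Infill deposited = 0.70 × 60.1, so 42.07 cm³.
Support = 0.20 × 92.3, so 18.46 cm³.
Total printed volume: 32.2 + 42.07 + 18.46 → 92.73 cm³.
Mass = 92.73 × 1.24, so 114.9852 g.

115.0 g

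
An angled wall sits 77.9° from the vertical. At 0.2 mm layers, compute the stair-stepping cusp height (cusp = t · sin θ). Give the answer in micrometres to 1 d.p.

195.6 μm

h_c = t·sin θ = 0.2 × 0.9778 = 0.19556 mm (195.6 μm).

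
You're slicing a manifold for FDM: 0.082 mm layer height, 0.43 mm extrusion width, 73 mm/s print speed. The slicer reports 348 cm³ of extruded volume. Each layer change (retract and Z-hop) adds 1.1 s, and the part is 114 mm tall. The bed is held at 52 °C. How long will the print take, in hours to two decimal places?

Line area = 0.082 × 0.43, so 0.03526 mm².
Path length: 348000 mm³ / 0.03526 mm² → 9869540.6 mm.
Time extruding: 9869540.6 / 73 → 135199.2 s.
Number of layers: 114 / 0.082 → 1391 (rounded up).
Layer-change overhead: 1391 × 1.1 → 1530.1 s.
Total = 135199.2 + 1530.1 = 136729.3 s = 37.98 hours.

37.98 hours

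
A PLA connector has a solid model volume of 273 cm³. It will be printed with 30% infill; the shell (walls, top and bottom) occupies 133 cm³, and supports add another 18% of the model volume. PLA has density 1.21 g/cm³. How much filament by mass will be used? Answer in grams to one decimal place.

271.2 g

Volume inside the shell: 273 − 133 → 140 cm³.
Infill volume = 0.30 × 140, so 42 cm³.
Support: 0.18 × 273 → 49.14 cm³.
Deposited volume: 133 + 42 + 49.14 → 224.14 cm³.
Mass = 224.14 × 1.21 = 271.2094 g.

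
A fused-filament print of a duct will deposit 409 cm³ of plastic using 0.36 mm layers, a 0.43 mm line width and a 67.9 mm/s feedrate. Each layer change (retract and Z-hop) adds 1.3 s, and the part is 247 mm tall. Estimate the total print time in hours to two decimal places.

11.06 hours

Bead cross-section = 0.36 × 0.43, so 0.1548 mm².
Path length: 409000 mm³ / 0.1548 mm² → 2642118.9 mm.
Extrusion time = 2642118.9 / 67.9, so 38911.9 s.
Number of layers: 247 / 0.36 → 687 (rounded up).
Non-print overhead = 687 × 1.3, so 893.1 s.
Altogether 38911.9 + 893.1 = 39805 s, i.e. 11.06 hours.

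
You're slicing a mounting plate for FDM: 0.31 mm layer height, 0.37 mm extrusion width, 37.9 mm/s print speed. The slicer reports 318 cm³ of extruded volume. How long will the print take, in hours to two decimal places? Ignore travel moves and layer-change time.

20.32 hours

Bead cross-section = 0.31 × 0.37, so 0.1147 mm².
Total extruded path = 318000/0.1147 = 2772449.9 mm.
Print-move time = 2772449.9 / 37.9, so 73151.7 s.
That's 73151.7 s → 20.32 hours.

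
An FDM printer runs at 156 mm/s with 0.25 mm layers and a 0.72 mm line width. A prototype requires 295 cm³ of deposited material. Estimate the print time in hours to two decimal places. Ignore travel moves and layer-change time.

Extrusion cross-section = 0.25 × 0.72 = 0.18 mm².
Toolpath length = 295 cm³ / 0.18 mm² = 295000 / 0.18 = 1638888.9 mm.
Print-move time: 1638888.9 / 156 → 10505.7 s.
In the requested units: 10505.7 s = 2.92 hours.

2.92 hours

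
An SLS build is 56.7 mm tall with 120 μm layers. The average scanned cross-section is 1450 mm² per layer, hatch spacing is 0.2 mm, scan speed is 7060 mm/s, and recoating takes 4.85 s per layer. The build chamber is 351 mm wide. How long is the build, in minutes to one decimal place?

46.3 minutes

Number of layers: 56.7 / 0.12 → 473 (rounded up).
Per-layer scan distance = 1450 / 0.2 = 7250 mm.
Per-layer scan time = 7250 / 7060, so 1.0269 s.
Per-layer time = 1.0269 + 4.85, so 5.8769 s.
Total: 473 × 5.8769 s = 2779.7737 s → 46.3 minutes.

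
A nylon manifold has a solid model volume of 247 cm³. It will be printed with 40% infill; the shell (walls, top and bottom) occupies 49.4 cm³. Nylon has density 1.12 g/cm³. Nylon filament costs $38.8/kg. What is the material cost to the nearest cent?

Infill region = 247 − 49.4, so 197.6 cm³.
Deposited infill = 0.40 × 197.6, so 79.04 cm³.
Deposited volume = 49.4 + 79.04 = 128.44 cm³.
Mass = 128.44 × 1.12, so 143.8528 g.
At $38.8/kg: 143.8528/1000 × 38.8 = $5.58.

$5.58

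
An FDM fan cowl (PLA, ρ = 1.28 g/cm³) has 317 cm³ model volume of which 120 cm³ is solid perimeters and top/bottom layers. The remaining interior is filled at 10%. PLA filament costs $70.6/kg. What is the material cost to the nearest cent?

Volume inside the shell: 317 − 120 → 197 cm³.
Infill deposited = 0.10 × 197 = 19.7 cm³.
Deposited volume = 120 + 19.7, so 139.7 cm³.
Mass = 139.7 × 1.28, so 178.816 g.
Cost = 178.816 g / 1000 × $70.6/kg = $12.62.

$12.62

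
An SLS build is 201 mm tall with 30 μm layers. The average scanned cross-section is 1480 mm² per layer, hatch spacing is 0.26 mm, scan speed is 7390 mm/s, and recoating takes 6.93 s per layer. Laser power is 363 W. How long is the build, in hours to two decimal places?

Number of layers: 201 / 0.03 → 6700 (rounded up).
Per-layer scan distance = 1480 / 0.26, so 5692.3 mm.
Laser time per layer: 5692.3 / 7390 → 0.7703 s.
Time per layer = 0.7703 + 6.93 = 7.7003 s.
6700 layers × 7.7003 s/layer = 51592.01 s, i.e. 14.33 hours.

14.33 hours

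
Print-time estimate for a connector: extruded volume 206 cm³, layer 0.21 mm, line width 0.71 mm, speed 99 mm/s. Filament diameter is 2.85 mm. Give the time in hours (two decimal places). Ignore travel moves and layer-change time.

Extrusion cross-section = 0.21 × 0.71 = 0.1491 mm².
Total extruded path = 206000/0.1491 = 1381623.1 mm.
Print-move time = 1381623.1 / 99 = 13955.8 s.
That's 13955.8 s → 3.88 hours.

3.88 hours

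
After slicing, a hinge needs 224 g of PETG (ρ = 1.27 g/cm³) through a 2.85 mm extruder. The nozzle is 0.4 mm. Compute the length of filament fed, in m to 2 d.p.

Extruded volume: 224/1.27 = 176.378 cm³ (176378 mm³).
A = π r² = π × 1.425² = 6.3794 mm².
L = V/A = 176378/6.3794 = 27648.05 mm → 27.65 m.

27.65 m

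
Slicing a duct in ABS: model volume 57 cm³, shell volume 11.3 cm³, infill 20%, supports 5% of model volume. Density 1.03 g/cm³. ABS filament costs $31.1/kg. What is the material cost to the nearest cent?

$0.75

Infill region: 57 − 11.3 → 45.7 cm³.
Infill deposited = 0.20 × 45.7 = 9.14 cm³.
Support = 0.05 × 57 = 2.85 cm³.
Total printed volume: 11.3 + 9.14 + 2.85 → 23.29 cm³.
Mass = 23.29 × 1.03, so 23.9887 g.
At $31.1/kg: 23.9887/1000 × 31.1 = $0.75.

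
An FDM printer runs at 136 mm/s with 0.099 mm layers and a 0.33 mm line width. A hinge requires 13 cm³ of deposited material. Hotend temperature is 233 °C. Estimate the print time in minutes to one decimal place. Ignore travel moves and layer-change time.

Line area = 0.099 × 0.33 = 0.03267 mm².
Toolpath length = 13 cm³ / 0.03267 mm² = 13000 / 0.03267 = 397918.6 mm.
Extrusion time = 397918.6 / 136, so 2925.9 s.
That's 2925.9 s → 48.8 minutes.

48.8 minutes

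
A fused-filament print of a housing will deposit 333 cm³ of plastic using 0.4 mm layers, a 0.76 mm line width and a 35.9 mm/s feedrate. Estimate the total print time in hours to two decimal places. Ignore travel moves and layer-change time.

Line area = 0.4 × 0.76, so 0.304 mm².
Total extruded path = 333000/0.304 = 1095394.7 mm.
Print-move time = 1095394.7 / 35.9, so 30512.4 s.
30512.4 s = 8.48 hours.

8.48 hours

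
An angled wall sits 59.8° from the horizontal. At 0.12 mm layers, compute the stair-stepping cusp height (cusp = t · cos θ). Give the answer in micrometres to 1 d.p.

60.4 μm

h_c = t·cos θ = 0.12 × 0.5030 = 0.06036 mm (60.4 μm).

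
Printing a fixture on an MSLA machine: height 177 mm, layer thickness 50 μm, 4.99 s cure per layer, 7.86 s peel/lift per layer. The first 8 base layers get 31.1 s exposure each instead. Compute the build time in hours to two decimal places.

Layers = ⌈177/0.05⌉ = 3540.
Base layers = 8 × (31.1 + 7.86) = 311.68 s.
Remaining layers = 3532 × (4.99 + 7.86) = 45386.2 s.
Sum: 311.68 + 45386.2 = 45697.88 s → 12.69 hours.

12.69 hours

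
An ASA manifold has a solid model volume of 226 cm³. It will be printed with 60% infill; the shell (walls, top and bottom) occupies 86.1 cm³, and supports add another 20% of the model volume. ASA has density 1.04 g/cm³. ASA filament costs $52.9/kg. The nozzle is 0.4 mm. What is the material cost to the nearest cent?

$11.84

Interior volume: 226 − 86.1 → 139.9 cm³.
Infill deposited = 0.60 × 139.9 = 83.94 cm³.
Support = 0.20 × 226 = 45.2 cm³.
Total extruded: 86.1 + 83.94 + 45.2 → 215.24 cm³.
Mass = 215.24 × 1.04 = 223.8496 g.
At $52.9/kg: 223.8496/1000 × 52.9 = $11.84.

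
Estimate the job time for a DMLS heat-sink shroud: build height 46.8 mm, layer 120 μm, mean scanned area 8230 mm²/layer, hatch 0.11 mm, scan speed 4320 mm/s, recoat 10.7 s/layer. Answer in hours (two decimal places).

3.04 hours

Layers = ⌈46.8/0.12⌉ = 390.
Scan path per layer = 8230 / 0.11 = 74818.2 mm.
Per-layer scan time = 74818.2 / 4320 = 17.319 s.
Time per layer = 17.319 + 10.7 = 28.019 s.
390 layers × 28.019 s/layer = 10927.41 s, i.e. 3.04 hours.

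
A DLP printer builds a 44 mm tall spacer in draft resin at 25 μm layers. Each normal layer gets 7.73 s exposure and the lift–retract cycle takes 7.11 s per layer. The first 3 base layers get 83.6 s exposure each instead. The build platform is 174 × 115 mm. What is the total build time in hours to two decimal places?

7.32 hours

Layer count = ceil(44 / 0.025) = 1760.
Burn-in layers: 3 × (83.6 + 7.11) → 272.13 s.
Regular layers = 1757 × (7.73 + 7.11) = 26073.88 s.
Sum: 272.13 + 26073.88 = 26346.01 s → 7.32 hours.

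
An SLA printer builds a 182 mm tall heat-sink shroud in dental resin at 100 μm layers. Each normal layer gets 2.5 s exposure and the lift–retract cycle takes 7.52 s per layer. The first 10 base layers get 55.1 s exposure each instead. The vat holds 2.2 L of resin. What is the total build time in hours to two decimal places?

Layers = ⌈182/0.1⌉ = 1820.
Burn-in layers = 10 × (55.1 + 7.52), so 626.2 s.
Regular layers: 1810 × (2.5 + 7.52) → 18136.2 s.
Sum: 626.2 + 18136.2 = 18762.4 s → 5.21 hours.

5.21 hours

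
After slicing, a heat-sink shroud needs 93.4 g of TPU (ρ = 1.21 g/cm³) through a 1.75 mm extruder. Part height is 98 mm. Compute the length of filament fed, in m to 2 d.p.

32.09 m

Volume = 93.4 g / 1.21 g·cm⁻³ = 77.1901 cm³ = 77190.1 mm³.
Filament cross-section = π × (1.75/2)² = 2.4053 mm².
L = V/A = 77190.1/2.4053 = 32091.67 mm → 32.09 m.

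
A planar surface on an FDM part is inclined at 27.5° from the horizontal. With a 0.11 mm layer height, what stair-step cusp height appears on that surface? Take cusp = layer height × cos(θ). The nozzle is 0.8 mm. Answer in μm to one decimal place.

h_c = t·cos θ = 0.11 × 0.8870 = 0.09757 mm (97.6 μm).

97.6 μm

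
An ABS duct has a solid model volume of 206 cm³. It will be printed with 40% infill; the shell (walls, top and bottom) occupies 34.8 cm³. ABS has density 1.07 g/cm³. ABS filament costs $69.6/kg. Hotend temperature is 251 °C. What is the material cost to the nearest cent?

$7.69

Volume inside the shell = 206 − 34.8 = 171.2 cm³.
Infill volume: 0.40 × 171.2 → 68.48 cm³.
Deposited volume = 34.8 + 68.48 = 103.28 cm³.
Mass: 103.28 × 1.07 → 110.5096 g.
Cost = 110.5096 g / 1000 × $69.6/kg = $7.69.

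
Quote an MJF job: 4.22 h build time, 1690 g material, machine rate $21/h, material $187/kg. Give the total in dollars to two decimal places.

$404.65

Machine-time cost = 21 × 4.22 = $88.62.
Material cost = 187 × 1690/1000, so $316.03.
Total = 88.62 + 316.03 = $404.65.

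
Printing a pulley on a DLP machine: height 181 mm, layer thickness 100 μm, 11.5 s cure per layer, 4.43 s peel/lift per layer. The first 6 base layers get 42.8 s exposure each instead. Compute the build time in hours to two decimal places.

8.06 hours

Layers = ⌈181/0.1⌉ = 1810.
Burn-in layers = 6 × (42.8 + 4.43), so 283.38 s.
Regular layers = 1804 × (11.5 + 4.43), so 28737.72 s.
Sum: 283.38 + 28737.72 = 29021.1 s → 8.06 hours.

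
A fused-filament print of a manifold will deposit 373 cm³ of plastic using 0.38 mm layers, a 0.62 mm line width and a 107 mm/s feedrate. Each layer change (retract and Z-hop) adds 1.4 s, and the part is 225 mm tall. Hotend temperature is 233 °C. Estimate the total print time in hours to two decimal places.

Line area: 0.38 × 0.62 → 0.2356 mm².
Path length: 373000 mm³ / 0.2356 mm² → 1583191.9 mm.
Extrusion time: 1583191.9 / 107 → 14796.2 s.
Layer count = ceil(225 / 0.38) = 593.
Layer-change overhead = 593 × 1.4, so 830.2 s.
Total = 14796.2 + 830.2 = 15626.4 s = 4.34 hours.

4.34 hours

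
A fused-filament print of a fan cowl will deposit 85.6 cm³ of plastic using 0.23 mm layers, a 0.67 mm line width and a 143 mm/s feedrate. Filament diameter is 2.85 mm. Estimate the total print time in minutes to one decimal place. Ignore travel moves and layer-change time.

64.7 minutes

Extrusion cross-section = 0.23 × 0.67, so 0.1541 mm².
Path length: 85600 mm³ / 0.1541 mm² → 555483.5 mm.
Time extruding = 555483.5 / 143, so 3884.5 s.
That's 3884.5 s → 64.7 minutes.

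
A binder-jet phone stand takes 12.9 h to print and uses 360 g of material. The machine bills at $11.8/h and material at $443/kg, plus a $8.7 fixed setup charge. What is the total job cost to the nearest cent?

Machine cost: 11.8 × 12.9 → $152.22.
Feedstock cost = 443 × 360/1000, so $159.48.
Total = 152.22 + 159.48 + 8.7 = $320.40.

$320.40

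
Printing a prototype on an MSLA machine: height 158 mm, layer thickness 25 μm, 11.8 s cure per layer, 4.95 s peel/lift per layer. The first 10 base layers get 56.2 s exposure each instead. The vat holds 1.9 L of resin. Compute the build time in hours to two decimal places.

29.53 hours

Layers = ⌈158/0.025⌉ = 6320.
Base layers = 10 × (56.2 + 4.95) = 611.5 s.
Remaining layers = 6310 × (11.8 + 4.95), so 105692.5 s.
Total = 611.5 + 105692.5 = 106304 s = 29.53 hours.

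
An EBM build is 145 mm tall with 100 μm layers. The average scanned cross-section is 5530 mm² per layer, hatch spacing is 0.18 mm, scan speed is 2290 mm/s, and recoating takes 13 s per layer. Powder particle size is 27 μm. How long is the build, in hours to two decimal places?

10.64 hours

Layer count = ceil(145 / 0.1) = 1450.
Per-layer scan distance = 5530 / 0.18 = 30722.2 mm.
Beam time per layer: 30722.2 / 2290 → 13.4158 s.
Layer cycle = 13.4158 + 13, so 26.4158 s.
Build time = 1450 × 26.4158 = 38302.91 s = 10.64 hours.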